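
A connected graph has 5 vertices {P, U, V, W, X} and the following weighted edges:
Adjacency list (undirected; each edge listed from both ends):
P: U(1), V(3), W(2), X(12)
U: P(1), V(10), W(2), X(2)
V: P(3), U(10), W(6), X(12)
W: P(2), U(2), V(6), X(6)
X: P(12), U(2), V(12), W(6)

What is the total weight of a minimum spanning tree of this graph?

8

Prim's algorithm from W:
Step 1: frontier [P–W 2, U–W 2, V–W 6, W–X 6] → take P–W (2); add P.
Step 2: frontier [P–U 1, P–V 3, P–X 12, U–W 2, V–W 6, W–X 6] → take P–U (1); add U.
Step 3: frontier [P–V 3, P–X 12, U–X 2, U–V 10, V–W 6, W–X 6] → take U–X (2); add X.
Step 4: frontier [P–V 3, U–V 10, V–W 6, V–X 12] → take P–V (3); add V.
MST edges: P–W, P–U, U–X, P–V; total weight 2+1+2+3 = 8.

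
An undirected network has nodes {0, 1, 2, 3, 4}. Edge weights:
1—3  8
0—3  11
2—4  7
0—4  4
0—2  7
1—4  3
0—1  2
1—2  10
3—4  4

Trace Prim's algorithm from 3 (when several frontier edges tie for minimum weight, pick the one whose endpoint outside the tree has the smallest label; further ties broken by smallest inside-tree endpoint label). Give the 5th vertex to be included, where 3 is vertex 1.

2

Prim's algorithm from 3:
Step 1: frontier [3—4 4, 1—3 8, 0—3 11] → take 3—4 (4); add 4.
Step 2: frontier [1—3 8, 0—3 11, 1—4 3, 0—4 4, 2—4 7] → take 1—4 (3); add 1.
Step 3: frontier [0—1 2, 1—2 10, 0—3 11, 0—4 4, 2—4 7] → take 0—1 (2); add 0.
Step 4: frontier [0—2 7, 1—2 10, 2—4 7] → take 0—2 (7); add 2.
Vertex order: 3, 4, 1, 0, 2. The 5th vertex is 2.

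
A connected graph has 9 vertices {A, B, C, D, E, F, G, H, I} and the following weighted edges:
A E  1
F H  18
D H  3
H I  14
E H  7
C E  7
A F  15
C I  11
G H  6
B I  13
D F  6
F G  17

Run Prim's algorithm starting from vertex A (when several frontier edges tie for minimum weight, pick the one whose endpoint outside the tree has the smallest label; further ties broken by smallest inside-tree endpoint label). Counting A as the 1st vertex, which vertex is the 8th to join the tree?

Prim, starting at A.
Step 1: cheapest edge leaving the tree is A E (1); add E.
Step 2: cheapest edge leaving the tree is C E (7); add C.
Step 3: cheapest edge leaving the tree is E H (7); add H.
Step 4: cheapest edge leaving the tree is D H (3); add D.
Step 5: cheapest edge leaving the tree is D F (6); add F.
Step 6: cheapest edge leaving the tree is G H (6); add G.
Step 7: cheapest edge leaving the tree is C I (11); add I.
Step 8: cheapest edge leaving the tree is B I (13); add B.
Vertex order: A, E, C, H, D, F, G, I, B. The 8th vertex is I.

I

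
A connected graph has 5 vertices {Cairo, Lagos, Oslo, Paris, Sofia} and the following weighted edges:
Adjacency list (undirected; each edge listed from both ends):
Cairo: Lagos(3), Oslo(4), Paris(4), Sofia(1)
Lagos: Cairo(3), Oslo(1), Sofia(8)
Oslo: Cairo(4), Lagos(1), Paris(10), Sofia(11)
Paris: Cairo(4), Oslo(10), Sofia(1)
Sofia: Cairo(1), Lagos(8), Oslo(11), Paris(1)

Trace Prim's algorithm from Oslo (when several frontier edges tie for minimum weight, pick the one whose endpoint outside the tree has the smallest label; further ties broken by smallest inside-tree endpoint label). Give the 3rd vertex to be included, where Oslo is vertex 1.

Cairo

Prim, starting at Oslo.
Step 1: cheapest edge leaving the tree is Lagos Oslo (1); add Lagos.
Step 2: cheapest edge leaving the tree is Cairo Lagos (3); add Cairo.
Step 3: cheapest edge leaving the tree is Cairo Sofia (1); add Sofia.
Step 4: cheapest edge leaving the tree is Paris Sofia (1); add Paris.
Vertex order: Oslo, Lagos, Cairo, Sofia, Paris. The 3rd vertex is Cairo.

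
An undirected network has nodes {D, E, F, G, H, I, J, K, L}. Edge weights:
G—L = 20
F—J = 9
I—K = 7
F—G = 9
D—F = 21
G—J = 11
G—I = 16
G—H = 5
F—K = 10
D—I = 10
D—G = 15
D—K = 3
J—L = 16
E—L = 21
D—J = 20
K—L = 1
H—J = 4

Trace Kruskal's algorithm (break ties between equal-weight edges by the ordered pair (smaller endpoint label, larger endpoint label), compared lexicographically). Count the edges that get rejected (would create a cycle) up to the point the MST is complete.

Sort edges by weight, then run Kruskal:
K—L (1): add — endpoints in different components.
D—K (3): add — endpoints in different components.
H—J (4): add — endpoints in different components.
G—H (5): add — endpoints in different components.
I—K (7): add — endpoints in different components.
F—G (9): add — endpoints in different components.
F—J (9): skip — F and J already connected.
D—I (10): skip — D and I already connected.
F—K (10): add — endpoints in different components.
G—J (11): skip — G and J already connected.
D—G (15): skip — D and G already connected.
G—I (16): skip — G and I already connected.
J—L (16): skip — J and L already connected.
D—J (20): skip — D and J already connected.
G—L (20): skip — G and L already connected.
D—F (21): skip — D and F already connected.
E—L (21): add — endpoints in different components.
Edges rejected before the tree was complete: 9.

9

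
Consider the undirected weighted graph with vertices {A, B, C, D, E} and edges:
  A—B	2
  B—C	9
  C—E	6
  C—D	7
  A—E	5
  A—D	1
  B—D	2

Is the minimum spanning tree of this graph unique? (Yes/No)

No

Kruskal: consider edges lightest-first.
A—D (1): add — endpoints in different components.
A—B (2): add — endpoints in different components.
B—D (2): skip — B and D already connected.
A—E (5): add — endpoints in different components.
C—E (6): add — endpoints in different components.
Non-tree edge B—D has weight 2, equal to the heaviest edge on its tree cycle — swapping gives another MST of the same weight. Not unique.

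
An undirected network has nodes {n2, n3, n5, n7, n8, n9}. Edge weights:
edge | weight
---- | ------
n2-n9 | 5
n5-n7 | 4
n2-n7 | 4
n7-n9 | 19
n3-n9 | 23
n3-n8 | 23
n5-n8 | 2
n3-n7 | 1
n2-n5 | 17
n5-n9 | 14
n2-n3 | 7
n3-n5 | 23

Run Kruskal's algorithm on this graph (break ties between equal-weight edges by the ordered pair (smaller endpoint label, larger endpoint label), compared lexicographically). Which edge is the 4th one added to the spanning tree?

n5-n7

Kruskal: consider edges lightest-first.
n3-n7 (1): add. Components now {n9} {n3,n7} {n5} {n8} {n2}
n5-n8 (2): add. Components now {n9} {n3,n7} {n5,n8} {n2}
n2-n7 (4): add. Components now {n9} {n2,n3,n7} {n5,n8}
n5-n7 (4): add. Components now {n9} {n2,n3,n5,n7,n8}
n2-n9 (5): add. Components now {n2,n3,n5,n7,n8,n9}
The 4th edge added is n5-n7.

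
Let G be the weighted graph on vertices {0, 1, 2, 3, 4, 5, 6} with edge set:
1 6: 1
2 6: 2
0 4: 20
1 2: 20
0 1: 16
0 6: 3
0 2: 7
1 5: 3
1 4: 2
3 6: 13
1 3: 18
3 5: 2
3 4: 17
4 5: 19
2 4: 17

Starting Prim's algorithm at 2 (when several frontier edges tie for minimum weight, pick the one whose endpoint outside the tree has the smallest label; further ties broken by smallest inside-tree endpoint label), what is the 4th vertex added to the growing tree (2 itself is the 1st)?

4

Grow the tree from 2 using Prim:
Step 1: cheapest edge leaving the tree is 2 6 (2); add 6.
Step 2: cheapest edge leaving the tree is 1 6 (1); add 1.
Step 3: cheapest edge leaving the tree is 1 4 (2); add 4.
Step 4: cheapest edge leaving the tree is 0 6 (3); add 0.
Step 5: cheapest edge leaving the tree is 1 5 (3); add 5.
Step 6: cheapest edge leaving the tree is 3 5 (2); add 3.
Vertex order: 2, 6, 1, 4, 0, 5, 3. The 4th vertex is 4.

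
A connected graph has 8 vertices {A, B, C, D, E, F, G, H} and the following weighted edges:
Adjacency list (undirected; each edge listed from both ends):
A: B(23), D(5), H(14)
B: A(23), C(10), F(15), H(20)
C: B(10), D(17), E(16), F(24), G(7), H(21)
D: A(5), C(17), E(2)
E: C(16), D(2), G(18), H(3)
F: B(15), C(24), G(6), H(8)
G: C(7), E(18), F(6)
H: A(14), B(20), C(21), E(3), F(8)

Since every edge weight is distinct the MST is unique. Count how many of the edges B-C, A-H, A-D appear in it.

2

Kruskal's algorithm — process edges by increasing weight (ties by edge label):
D-E (2): add — endpoints in different components.
E-H (3): add — endpoints in different components.
A-D (5): add — endpoints in different components.
F-G (6): add — endpoints in different components.
C-G (7): add — endpoints in different components.
F-H (8): add — endpoints in different components.
B-C (10): add — endpoints in different components.
MST edge set: {D-E, E-H, A-D, F-G, C-G, F-H, B-C}.
Of the listed edges, {B-C, A-D} are in the MST → 2.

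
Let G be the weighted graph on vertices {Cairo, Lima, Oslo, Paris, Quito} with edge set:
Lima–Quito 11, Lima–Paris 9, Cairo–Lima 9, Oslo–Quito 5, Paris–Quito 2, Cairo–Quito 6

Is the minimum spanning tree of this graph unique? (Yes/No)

Kruskal's algorithm — process edges by increasing weight (ties by edge label):
Paris–Quito (2): add — endpoints in different components.
Oslo–Quito (5): add — endpoints in different components.
Cairo–Quito (6): add — endpoints in different components.
Cairo–Lima (9): add — endpoints in different components.
Non-tree edge Lima–Paris has weight 9, equal to the heaviest edge on its tree cycle — swapping gives another MST of the same weight. Not unique.

No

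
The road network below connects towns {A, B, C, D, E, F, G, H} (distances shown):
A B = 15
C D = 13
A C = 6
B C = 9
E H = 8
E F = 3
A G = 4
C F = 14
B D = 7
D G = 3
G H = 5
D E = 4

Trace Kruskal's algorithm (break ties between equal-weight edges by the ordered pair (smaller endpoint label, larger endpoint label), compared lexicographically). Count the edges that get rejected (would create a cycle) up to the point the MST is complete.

0

Kruskal: consider edges lightest-first.
D G (3): add — endpoints in different components.
E F (3): add — endpoints in different components.
A G (4): add — endpoints in different components.
D E (4): add — endpoints in different components.
G H (5): add — endpoints in different components.
A C (6): add — endpoints in different components.
B D (7): add — endpoints in different components.
Edges rejected before the tree was complete: 0.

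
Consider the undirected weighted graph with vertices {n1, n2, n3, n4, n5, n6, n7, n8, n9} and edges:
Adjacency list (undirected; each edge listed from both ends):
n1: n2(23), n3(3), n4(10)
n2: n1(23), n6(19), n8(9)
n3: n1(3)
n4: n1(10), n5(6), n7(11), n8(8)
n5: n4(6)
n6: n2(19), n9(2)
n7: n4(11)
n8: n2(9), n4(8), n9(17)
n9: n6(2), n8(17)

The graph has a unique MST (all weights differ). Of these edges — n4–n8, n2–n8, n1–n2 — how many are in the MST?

Kruskal: consider edges lightest-first.
n6–n9 (2): add — endpoints in different components.
n1–n3 (3): add — endpoints in different components.
n4–n5 (6): add — endpoints in different components.
n4–n8 (8): add — endpoints in different components.
n2–n8 (9): add — endpoints in different components.
n1–n4 (10): add — endpoints in different components.
n4–n7 (11): add — endpoints in different components.
n8–n9 (17): add — endpoints in different components.
MST edge set: {n6–n9, n1–n3, n4–n5, n4–n8, n2–n8, n1–n4, n4–n7, n8–n9}.
Of the listed edges, {n4–n8, n2–n8} are in the MST → 2.

2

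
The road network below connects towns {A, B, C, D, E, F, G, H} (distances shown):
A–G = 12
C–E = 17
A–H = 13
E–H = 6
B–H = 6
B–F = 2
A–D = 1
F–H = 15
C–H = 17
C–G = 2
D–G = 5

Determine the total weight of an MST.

Prim, starting at E.
Step 1: cheapest edge leaving the tree is E–H (6); add H.
Step 2: cheapest edge leaving the tree is B–H (6); add B.
Step 3: cheapest edge leaving the tree is B–F (2); add F.
Step 4: cheapest edge leaving the tree is A–H (13); add A.
Step 5: cheapest edge leaving the tree is A–D (1); add D.
Step 6: cheapest edge leaving the tree is D–G (5); add G.
Step 7: cheapest edge leaving the tree is C–G (2); add C.
MST edges: E–H, B–H, B–F, A–H, A–D, D–G, C–G; total weight 6+6+2+13+1+5+2 = 35.

35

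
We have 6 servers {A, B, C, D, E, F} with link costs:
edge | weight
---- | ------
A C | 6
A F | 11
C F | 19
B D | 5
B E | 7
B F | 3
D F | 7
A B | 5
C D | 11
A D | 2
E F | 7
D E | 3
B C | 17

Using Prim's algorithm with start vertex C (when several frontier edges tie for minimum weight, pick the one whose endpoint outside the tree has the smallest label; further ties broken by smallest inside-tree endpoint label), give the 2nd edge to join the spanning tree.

Prim's algorithm from C:
Step 1: cheapest edge leaving the tree is A C (6); add A.
Step 2: cheapest edge leaving the tree is A D (2); add D.
Step 3: cheapest edge leaving the tree is D E (3); add E.
Step 4: cheapest edge leaving the tree is A B (5); add B.
Step 5: cheapest edge leaving the tree is B F (3); add F.
The 2nd edge added is A D.

A-D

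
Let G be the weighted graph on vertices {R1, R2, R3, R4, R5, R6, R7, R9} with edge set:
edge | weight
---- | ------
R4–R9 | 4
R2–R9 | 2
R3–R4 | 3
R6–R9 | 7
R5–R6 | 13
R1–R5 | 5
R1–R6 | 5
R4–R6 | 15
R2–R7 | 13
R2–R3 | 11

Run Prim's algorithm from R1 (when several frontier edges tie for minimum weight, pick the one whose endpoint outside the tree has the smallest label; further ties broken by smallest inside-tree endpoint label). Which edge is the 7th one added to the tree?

R2-R7

Grow the tree from R1 using Prim:
Step 1: cheapest edge leaving the tree is R1–R5 (5); add R5.
Step 2: cheapest edge leaving the tree is R1–R6 (5); add R6.
Step 3: cheapest edge leaving the tree is R6–R9 (7); add R9.
Step 4: cheapest edge leaving the tree is R2–R9 (2); add R2.
Step 5: cheapest edge leaving the tree is R4–R9 (4); add R4.
Step 6: cheapest edge leaving the tree is R3–R4 (3); add R3.
Step 7: cheapest edge leaving the tree is R2–R7 (13); add R7.
The 7th edge added is R2–R7.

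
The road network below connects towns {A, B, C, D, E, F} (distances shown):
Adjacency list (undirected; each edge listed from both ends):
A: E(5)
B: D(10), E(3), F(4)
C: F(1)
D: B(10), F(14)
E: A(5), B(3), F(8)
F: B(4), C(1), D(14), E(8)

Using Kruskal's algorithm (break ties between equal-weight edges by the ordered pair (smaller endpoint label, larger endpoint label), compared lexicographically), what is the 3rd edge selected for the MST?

Kruskal's algorithm — process edges by increasing weight (ties by edge label):
C–F (1): add — endpoints in different components.
B–E (3): add — endpoints in different components.
B–F (4): add — endpoints in different components.
A–E (5): add — endpoints in different components.
E–F (8): skip — E and F already connected.
B–D (10): add — endpoints in different components.
The 3rd edge added is B–F.

B-F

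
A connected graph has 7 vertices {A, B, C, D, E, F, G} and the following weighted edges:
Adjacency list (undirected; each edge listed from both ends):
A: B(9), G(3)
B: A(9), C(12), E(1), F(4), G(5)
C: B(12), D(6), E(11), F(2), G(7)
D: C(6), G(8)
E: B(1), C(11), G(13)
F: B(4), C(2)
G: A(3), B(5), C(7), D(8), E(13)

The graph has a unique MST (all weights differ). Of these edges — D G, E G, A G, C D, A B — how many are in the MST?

Sort edges by weight, then run Kruskal:
B E (1): add — endpoints in different components.
C F (2): add — endpoints in different components.
A G (3): add — endpoints in different components.
B F (4): add — endpoints in different components.
B G (5): add — endpoints in different components.
C D (6): add — endpoints in different components.
MST edge set: {B E, C F, A G, B F, B G, C D}.
Of the listed edges, {A G, C D} are in the MST → 2.

2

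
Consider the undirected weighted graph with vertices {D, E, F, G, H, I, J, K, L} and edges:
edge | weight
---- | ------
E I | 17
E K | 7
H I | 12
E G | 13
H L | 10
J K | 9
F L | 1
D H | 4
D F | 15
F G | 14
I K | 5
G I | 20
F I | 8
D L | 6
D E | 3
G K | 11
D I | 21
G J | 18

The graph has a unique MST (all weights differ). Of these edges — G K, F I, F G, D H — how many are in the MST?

Sort edges by weight, then run Kruskal:
F L (1): add — endpoints in different components.
D E (3): add — endpoints in different components.
D H (4): add — endpoints in different components.
I K (5): add — endpoints in different components.
D L (6): add — endpoints in different components.
E K (7): add — endpoints in different components.
F I (8): skip — F and I already connected.
J K (9): add — endpoints in different components.
H L (10): skip — H and L already connected.
G K (11): add — endpoints in different components.
MST edge set: {F L, D E, D H, I K, D L, E K, J K, G K}.
Of the listed edges, {G K, D H} are in the MST → 2.

2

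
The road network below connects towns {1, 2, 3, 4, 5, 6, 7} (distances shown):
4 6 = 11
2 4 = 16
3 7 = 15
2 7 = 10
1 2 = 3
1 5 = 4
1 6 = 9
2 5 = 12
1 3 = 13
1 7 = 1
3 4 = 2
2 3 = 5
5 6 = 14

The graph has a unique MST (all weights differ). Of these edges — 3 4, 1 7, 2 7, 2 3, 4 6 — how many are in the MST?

3

Kruskal's algorithm — process edges by increasing weight (ties by edge label):
1 7 (1): add. Components now {1,7} {2} {3} {4} {5} {6}
3 4 (2): add. Components now {1,7} {2} {3,4} {5} {6}
1 2 (3): add. Components now {1,2,7} {3,4} {5} {6}
1 5 (4): add. Components now {1,2,5,7} {3,4} {6}
2 3 (5): add. Components now {1,2,3,4,5,7} {6}
1 6 (9): add. Components now {1,2,3,4,5,6,7}
MST edge set: {1 7, 3 4, 1 2, 1 5, 2 3, 1 6}.
Of the listed edges, {3 4, 1 7, 2 3} are in the MST → 3.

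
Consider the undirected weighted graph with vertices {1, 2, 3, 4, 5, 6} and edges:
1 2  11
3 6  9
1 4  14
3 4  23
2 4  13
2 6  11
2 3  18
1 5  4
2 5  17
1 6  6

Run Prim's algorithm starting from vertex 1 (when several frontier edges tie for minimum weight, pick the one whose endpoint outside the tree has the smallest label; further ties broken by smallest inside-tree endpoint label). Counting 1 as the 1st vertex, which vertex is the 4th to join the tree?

3

Grow the tree from 1 using Prim:
Step 1: frontier [1 5 4, 1 6 6, 1 2 11, 1 4 14] → take 1 5 (4); add 5.
Step 2: frontier [1 6 6, 1 2 11, 1 4 14, 2 5 17] → take 1 6 (6); add 6.
Step 3: frontier [1 2 11, 1 4 14, 2 5 17, 3 6 9, 2 6 11] → take 3 6 (9); add 3.
Step 4: frontier [1 2 11, 1 4 14, 2 3 18, 3 4 23, 2 5 17, 2 6 11] → take 1 2 (11); add 2.
Step 5: frontier [1 4 14, 2 4 13, 3 4 23] → take 2 4 (13); add 4.
Vertex order: 1, 5, 6, 3, 2, 4. The 4th vertex is 3.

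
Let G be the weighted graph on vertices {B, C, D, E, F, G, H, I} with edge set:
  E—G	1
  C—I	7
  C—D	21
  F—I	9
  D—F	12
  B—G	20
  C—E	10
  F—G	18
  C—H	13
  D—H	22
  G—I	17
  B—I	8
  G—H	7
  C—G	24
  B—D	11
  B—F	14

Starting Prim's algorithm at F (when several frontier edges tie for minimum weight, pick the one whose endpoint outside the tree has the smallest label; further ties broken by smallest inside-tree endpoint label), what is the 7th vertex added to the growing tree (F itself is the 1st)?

Prim, starting at F.
Step 1: cheapest edge leaving the tree is F—I (9); add I.
Step 2: cheapest edge leaving the tree is C—I (7); add C.
Step 3: cheapest edge leaving the tree is B—I (8); add B.
Step 4: cheapest edge leaving the tree is C—E (10); add E.
Step 5: cheapest edge leaving the tree is E—G (1); add G.
Step 6: cheapest edge leaving the tree is G—H (7); add H.
Step 7: cheapest edge leaving the tree is B—D (11); add D.
Vertex order: F, I, C, B, E, G, H, D. The 7th vertex is H.

H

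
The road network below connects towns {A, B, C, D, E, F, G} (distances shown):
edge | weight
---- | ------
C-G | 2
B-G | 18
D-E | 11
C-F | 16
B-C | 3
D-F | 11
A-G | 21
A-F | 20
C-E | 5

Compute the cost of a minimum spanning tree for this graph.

Prim's algorithm from E:
Step 1: cheapest edge leaving the tree is C-E (5); add C.
Step 2: cheapest edge leaving the tree is C-G (2); add G.
Step 3: cheapest edge leaving the tree is B-C (3); add B.
Step 4: cheapest edge leaving the tree is D-E (11); add D.
Step 5: cheapest edge leaving the tree is D-F (11); add F.
Step 6: cheapest edge leaving the tree is A-F (20); add A.
MST edges: C-E, C-G, B-C, D-E, D-F, A-F; total weight 5+2+3+11+11+20 = 52.

52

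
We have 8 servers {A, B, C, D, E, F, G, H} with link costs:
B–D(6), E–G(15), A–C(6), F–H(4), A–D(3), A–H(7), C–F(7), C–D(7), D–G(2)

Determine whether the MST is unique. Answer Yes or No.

No

Kruskal's algorithm — process edges by increasing weight (ties by edge label):
D–G (2): add — endpoints in different components.
A–D (3): add — endpoints in different components.
F–H (4): add — endpoints in different components.
A–C (6): add — endpoints in different components.
B–D (6): add — endpoints in different components.
A–H (7): add — endpoints in different components.
C–D (7): skip — C and D already connected.
C–F (7): skip — C and F already connected.
E–G (15): add — endpoints in different components.
Non-tree edge C–F has weight 7, equal to the heaviest edge on its tree cycle — swapping gives another MST of the same weight. Not unique.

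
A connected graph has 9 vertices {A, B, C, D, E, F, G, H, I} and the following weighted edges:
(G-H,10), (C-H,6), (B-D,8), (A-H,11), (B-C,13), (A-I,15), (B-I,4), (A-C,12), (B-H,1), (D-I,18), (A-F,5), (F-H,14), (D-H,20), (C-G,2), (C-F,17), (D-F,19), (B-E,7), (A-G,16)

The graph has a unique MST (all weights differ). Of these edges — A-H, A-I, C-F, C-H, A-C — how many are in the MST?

2

Kruskal's algorithm — process edges by increasing weight (ties by edge label):
B-H (1): add — endpoints in different components.
C-G (2): add — endpoints in different components.
B-I (4): add — endpoints in different components.
A-F (5): add — endpoints in different components.
C-H (6): add — endpoints in different components.
B-E (7): add — endpoints in different components.
B-D (8): add — endpoints in different components.
G-H (10): skip — G and H already connected.
A-H (11): add — endpoints in different components.
MST edge set: {B-H, C-G, B-I, A-F, C-H, B-E, B-D, A-H}.
Of the listed edges, {A-H, C-H} are in the MST → 2.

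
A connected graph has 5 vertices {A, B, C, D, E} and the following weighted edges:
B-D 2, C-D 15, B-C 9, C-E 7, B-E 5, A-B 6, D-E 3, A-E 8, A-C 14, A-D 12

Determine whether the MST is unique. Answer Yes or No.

Yes

Kruskal's algorithm — process edges by increasing weight (ties by edge label):
B-D (2): add. Components now {A} {B,D} {C} {E}
D-E (3): add. Components now {A} {B,D,E} {C}
B-E (5): skip — B and E already connected.
A-B (6): add. Components now {A,B,D,E} {C}
C-E (7): add. Components now {A,B,C,D,E}
Every non-tree edge has weight strictly greater than the heaviest edge on the tree path between its endpoints, so the MST is unique.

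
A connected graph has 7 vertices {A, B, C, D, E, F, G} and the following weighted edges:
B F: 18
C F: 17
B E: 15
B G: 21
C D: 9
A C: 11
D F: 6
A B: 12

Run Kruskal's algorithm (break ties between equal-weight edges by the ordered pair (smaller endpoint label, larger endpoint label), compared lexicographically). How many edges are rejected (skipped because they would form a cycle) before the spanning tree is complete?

Kruskal: consider edges lightest-first.
D F (6): add — endpoints in different components.
C D (9): add — endpoints in different components.
A C (11): add — endpoints in different components.
A B (12): add — endpoints in different components.
B E (15): add — endpoints in different components.
C F (17): skip — C and F already connected.
B F (18): skip — B and F already connected.
B G (21): add — endpoints in different components.
Edges rejected before the tree was complete: 2.

2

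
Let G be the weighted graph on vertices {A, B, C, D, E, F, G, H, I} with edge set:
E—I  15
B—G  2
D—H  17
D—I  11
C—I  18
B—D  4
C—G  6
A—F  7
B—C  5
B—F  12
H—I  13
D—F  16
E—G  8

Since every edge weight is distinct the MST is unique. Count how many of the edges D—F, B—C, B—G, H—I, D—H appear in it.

Kruskal's algorithm — process edges by increasing weight (ties by edge label):
B—G (2): add — endpoints in different components.
B—D (4): add — endpoints in different components.
B—C (5): add — endpoints in different components.
C—G (6): skip — C and G already connected.
A—F (7): add — endpoints in different components.
E—G (8): add — endpoints in different components.
D—I (11): add — endpoints in different components.
B—F (12): add — endpoints in different components.
H—I (13): add — endpoints in different components.
MST edge set: {B—G, B—D, B—C, A—F, E—G, D—I, B—F, H—I}.
Of the listed edges, {B—C, B—G, H—I} are in the MST → 3.

3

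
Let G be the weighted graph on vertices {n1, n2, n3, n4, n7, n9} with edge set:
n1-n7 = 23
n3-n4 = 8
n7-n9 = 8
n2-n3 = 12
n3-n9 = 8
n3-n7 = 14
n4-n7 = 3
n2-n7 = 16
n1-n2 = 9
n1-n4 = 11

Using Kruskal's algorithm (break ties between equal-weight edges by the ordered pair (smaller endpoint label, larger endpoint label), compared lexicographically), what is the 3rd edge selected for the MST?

n3-n9

Kruskal: consider edges lightest-first.
n4-n7 (3): add — endpoints in different components.
n3-n4 (8): add — endpoints in different components.
n3-n9 (8): add — endpoints in different components.
n7-n9 (8): skip — n9 and n7 already connected.
n1-n2 (9): add — endpoints in different components.
n1-n4 (11): add — endpoints in different components.
The 3rd edge added is n3-n9.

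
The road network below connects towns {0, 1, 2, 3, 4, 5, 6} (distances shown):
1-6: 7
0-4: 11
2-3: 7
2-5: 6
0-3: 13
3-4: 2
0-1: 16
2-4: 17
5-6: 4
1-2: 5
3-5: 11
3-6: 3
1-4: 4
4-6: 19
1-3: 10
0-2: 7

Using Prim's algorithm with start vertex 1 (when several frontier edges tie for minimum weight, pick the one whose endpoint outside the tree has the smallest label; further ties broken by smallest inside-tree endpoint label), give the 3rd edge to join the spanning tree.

3-6

Grow the tree from 1 using Prim:
Step 1: cheapest edge leaving the tree is 1-4 (4); add 4.
Step 2: cheapest edge leaving the tree is 3-4 (2); add 3.
Step 3: cheapest edge leaving the tree is 3-6 (3); add 6.
Step 4: cheapest edge leaving the tree is 5-6 (4); add 5.
Step 5: cheapest edge leaving the tree is 1-2 (5); add 2.
Step 6: cheapest edge leaving the tree is 0-2 (7); add 0.
The 3rd edge added is 3-6.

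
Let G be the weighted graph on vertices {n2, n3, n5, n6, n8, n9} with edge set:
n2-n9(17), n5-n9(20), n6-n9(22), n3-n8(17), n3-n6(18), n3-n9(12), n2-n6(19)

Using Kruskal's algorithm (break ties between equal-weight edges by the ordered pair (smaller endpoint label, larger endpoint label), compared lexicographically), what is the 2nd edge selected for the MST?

n2-n9

Kruskal's algorithm — process edges by increasing weight (ties by edge label):
n3-n9 (12): add. Components now {n2} {n3,n9} {n8} {n5} {n6}
n2-n9 (17): add. Components now {n2,n3,n9} {n8} {n5} {n6}
n3-n8 (17): add. Components now {n2,n3,n8,n9} {n5} {n6}
n3-n6 (18): add. Components now {n2,n3,n6,n8,n9} {n5}
n2-n6 (19): skip — n2 and n6 already connected.
n5-n9 (20): add. Components now {n2,n3,n5,n6,n8,n9}
The 2nd edge added is n2-n9.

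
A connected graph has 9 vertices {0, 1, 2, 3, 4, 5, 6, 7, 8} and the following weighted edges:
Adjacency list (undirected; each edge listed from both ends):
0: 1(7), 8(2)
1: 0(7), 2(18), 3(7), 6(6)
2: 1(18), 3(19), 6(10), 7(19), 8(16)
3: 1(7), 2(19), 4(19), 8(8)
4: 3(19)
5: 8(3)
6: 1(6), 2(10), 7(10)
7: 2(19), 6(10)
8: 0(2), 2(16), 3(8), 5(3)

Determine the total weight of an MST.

Kruskal's algorithm — process edges by increasing weight (ties by edge label):
0 8 (2): add — endpoints in different components.
5 8 (3): add — endpoints in different components.
1 6 (6): add — endpoints in different components.
0 1 (7): add — endpoints in different components.
1 3 (7): add — endpoints in different components.
3 8 (8): skip — 3 and 8 already connected.
2 6 (10): add — endpoints in different components.
6 7 (10): add — endpoints in different components.
2 8 (16): skip — 2 and 8 already connected.
1 2 (18): skip — 1 and 2 already connected.
2 3 (19): skip — 2 and 3 already connected.
2 7 (19): skip — 2 and 7 already connected.
3 4 (19): add — endpoints in different components.
MST edges: 0 8, 5 8, 1 6, 0 1, 1 3, 2 6, 6 7, 3 4; total weight 2+3+6+7+7+10+10+19 = 64.

64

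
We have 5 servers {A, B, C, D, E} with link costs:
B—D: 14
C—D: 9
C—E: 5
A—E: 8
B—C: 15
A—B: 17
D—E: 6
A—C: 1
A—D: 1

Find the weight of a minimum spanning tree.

21

Kruskal's algorithm — process edges by increasing weight (ties by edge label):
A—C (1): add. Components now {A,C} {B} {D} {E}
A—D (1): add. Components now {A,C,D} {B} {E}
C—E (5): add. Components now {A,C,D,E} {B}
D—E (6): skip — D and E already connected.
A—E (8): skip — A and E already connected.
C—D (9): skip — C and D already connected.
B—D (14): add. Components now {A,B,C,D,E}
MST edges: A—C, A—D, C—E, B—D; total weight 1+1+5+14 = 21.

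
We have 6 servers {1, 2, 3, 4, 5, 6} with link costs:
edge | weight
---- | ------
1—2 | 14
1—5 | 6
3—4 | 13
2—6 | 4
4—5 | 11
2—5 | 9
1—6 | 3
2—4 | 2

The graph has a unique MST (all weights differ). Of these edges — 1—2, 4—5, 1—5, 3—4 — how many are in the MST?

Kruskal: consider edges lightest-first.
2—4 (2): add. Components now {1} {2,4} {3} {5} {6}
1—6 (3): add. Components now {1,6} {2,4} {3} {5}
2—6 (4): add. Components now {1,2,4,6} {3} {5}
1—5 (6): add. Components now {1,2,4,5,6} {3}
2—5 (9): skip — 2 and 5 already connected.
4—5 (11): skip — 4 and 5 already connected.
3—4 (13): add. Components now {1,2,3,4,5,6}
MST edge set: {2—4, 1—6, 2—6, 1—5, 3—4}.
Of the listed edges, {1—5, 3—4} are in the MST → 2.

2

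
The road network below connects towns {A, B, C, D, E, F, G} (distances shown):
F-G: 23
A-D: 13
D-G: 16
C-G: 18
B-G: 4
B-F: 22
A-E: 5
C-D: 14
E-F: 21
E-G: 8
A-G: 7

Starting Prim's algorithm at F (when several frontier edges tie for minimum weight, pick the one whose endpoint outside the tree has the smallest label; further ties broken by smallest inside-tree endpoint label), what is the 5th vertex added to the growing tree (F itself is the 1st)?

Grow the tree from F using Prim:
Step 1: frontier [E-F 21, B-F 22, F-G 23] → take E-F (21); add E.
Step 2: frontier [A-E 5, E-G 8, B-F 22, F-G 23] → take A-E (5); add A.
Step 3: frontier [A-G 7, A-D 13, E-G 8, B-F 22, F-G 23] → take A-G (7); add G.
Step 4: frontier [A-D 13, B-F 22, B-G 4, D-G 16, C-G 18] → take B-G (4); add B.
Step 5: frontier [A-D 13, D-G 16, C-G 18] → take A-D (13); add D.
Step 6: frontier [C-D 14, C-G 18] → take C-D (14); add C.
Vertex order: F, E, A, G, B, D, C. The 5th vertex is B.

B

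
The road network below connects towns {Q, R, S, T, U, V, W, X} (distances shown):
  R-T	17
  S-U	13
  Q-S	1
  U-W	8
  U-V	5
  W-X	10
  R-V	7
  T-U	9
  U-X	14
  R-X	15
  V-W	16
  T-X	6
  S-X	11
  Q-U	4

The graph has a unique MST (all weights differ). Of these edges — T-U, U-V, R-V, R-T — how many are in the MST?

3

Sort edges by weight, then run Kruskal:
Q-S (1): add — endpoints in different components.
Q-U (4): add — endpoints in different components.
U-V (5): add — endpoints in different components.
T-X (6): add — endpoints in different components.
R-V (7): add — endpoints in different components.
U-W (8): add — endpoints in different components.
T-U (9): add — endpoints in different components.
MST edge set: {Q-S, Q-U, U-V, T-X, R-V, U-W, T-U}.
Of the listed edges, {T-U, U-V, R-V} are in the MST → 3.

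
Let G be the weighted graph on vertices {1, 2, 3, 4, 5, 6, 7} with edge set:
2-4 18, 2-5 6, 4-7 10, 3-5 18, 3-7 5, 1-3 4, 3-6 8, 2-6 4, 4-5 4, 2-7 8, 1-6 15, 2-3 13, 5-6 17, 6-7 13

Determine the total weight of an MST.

31

Prim, starting at 4.
Step 1: cheapest edge leaving the tree is 4-5 (4); add 5.
Step 2: cheapest edge leaving the tree is 2-5 (6); add 2.
Step 3: cheapest edge leaving the tree is 2-6 (4); add 6.
Step 4: cheapest edge leaving the tree is 3-6 (8); add 3.
Step 5: cheapest edge leaving the tree is 1-3 (4); add 1.
Step 6: cheapest edge leaving the tree is 3-7 (5); add 7.
MST edges: 4-5, 2-5, 2-6, 3-6, 1-3, 3-7; total weight 4+6+4+8+4+5 = 31.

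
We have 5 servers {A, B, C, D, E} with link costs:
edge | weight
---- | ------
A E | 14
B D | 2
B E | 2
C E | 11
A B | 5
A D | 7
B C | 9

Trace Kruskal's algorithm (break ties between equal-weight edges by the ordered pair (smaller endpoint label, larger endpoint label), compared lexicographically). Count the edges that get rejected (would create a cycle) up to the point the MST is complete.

Kruskal's algorithm — process edges by increasing weight (ties by edge label):
B D (2): add — endpoints in different components.
B E (2): add — endpoints in different components.
A B (5): add — endpoints in different components.
A D (7): skip — A and D already connected.
B C (9): add — endpoints in different components.
Edges rejected before the tree was complete: 1.

1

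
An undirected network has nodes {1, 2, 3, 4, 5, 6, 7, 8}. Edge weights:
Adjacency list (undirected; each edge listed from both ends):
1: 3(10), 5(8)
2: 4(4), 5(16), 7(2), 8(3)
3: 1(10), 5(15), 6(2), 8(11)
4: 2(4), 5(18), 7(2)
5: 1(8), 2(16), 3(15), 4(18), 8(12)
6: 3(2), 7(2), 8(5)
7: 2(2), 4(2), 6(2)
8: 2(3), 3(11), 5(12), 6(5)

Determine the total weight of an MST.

29

Sort edges by weight, then run Kruskal:
2—7 (2): add — endpoints in different components.
3—6 (2): add — endpoints in different components.
4—7 (2): add — endpoints in different components.
6—7 (2): add — endpoints in different components.
2—8 (3): add — endpoints in different components.
2—4 (4): skip — 2 and 4 already connected.
6—8 (5): skip — 6 and 8 already connected.
1—5 (8): add — endpoints in different components.
1—3 (10): add — endpoints in different components.
MST edges: 2—7, 3—6, 4—7, 6—7, 2—8, 1—5, 1—3; total weight 2+2+2+2+3+8+10 = 29.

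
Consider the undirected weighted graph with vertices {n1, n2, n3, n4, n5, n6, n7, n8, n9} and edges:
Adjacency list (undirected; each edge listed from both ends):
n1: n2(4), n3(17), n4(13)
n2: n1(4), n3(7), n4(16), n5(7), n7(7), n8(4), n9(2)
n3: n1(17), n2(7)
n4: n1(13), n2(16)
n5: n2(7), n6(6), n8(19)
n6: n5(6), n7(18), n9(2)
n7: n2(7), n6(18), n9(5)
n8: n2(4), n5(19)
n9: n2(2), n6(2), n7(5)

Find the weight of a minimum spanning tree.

43

Kruskal's algorithm — process edges by increasing weight (ties by edge label):
n2–n9 (2): add — endpoints in different components.
n6–n9 (2): add — endpoints in different components.
n1–n2 (4): add — endpoints in different components.
n2–n8 (4): add — endpoints in different components.
n7–n9 (5): add — endpoints in different components.
n5–n6 (6): add — endpoints in different components.
n2–n3 (7): add — endpoints in different components.
n2–n5 (7): skip — n5 and n2 already connected.
n2–n7 (7): skip — n2 and n7 already connected.
n1–n4 (13): add — endpoints in different components.
MST edges: n2–n9, n6–n9, n1–n2, n2–n8, n7–n9, n5–n6, n2–n3, n1–n4; total weight 2+2+4+4+5+6+7+13 = 43.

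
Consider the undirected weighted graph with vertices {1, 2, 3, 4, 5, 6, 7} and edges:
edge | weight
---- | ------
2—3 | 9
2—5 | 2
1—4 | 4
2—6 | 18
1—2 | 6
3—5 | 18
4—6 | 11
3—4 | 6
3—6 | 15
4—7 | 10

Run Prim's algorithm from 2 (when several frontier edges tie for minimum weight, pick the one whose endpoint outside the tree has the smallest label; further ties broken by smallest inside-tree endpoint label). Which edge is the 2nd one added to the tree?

1-2

Prim, starting at 2.
Step 1: frontier [2—5 2, 1—2 6, 2—3 9, 2—6 18] → take 2—5 (2); add 5.
Step 2: frontier [1—2 6, 2—3 9, 2—6 18, 3—5 18] → take 1—2 (6); add 1.
Step 3: frontier [1—4 4, 2—3 9, 2—6 18, 3—5 18] → take 1—4 (4); add 4.
Step 4: frontier [2—3 9, 2—6 18, 3—4 6, 4—7 10, 4—6 11, 3—5 18] → take 3—4 (6); add 3.
Step 5: frontier [2—6 18, 3—6 15, 4—7 10, 4—6 11] → take 4—7 (10); add 7.
Step 6: frontier [2—6 18, 3—6 15, 4—6 11] → take 4—6 (11); add 6.
The 2nd edge added is 1—2.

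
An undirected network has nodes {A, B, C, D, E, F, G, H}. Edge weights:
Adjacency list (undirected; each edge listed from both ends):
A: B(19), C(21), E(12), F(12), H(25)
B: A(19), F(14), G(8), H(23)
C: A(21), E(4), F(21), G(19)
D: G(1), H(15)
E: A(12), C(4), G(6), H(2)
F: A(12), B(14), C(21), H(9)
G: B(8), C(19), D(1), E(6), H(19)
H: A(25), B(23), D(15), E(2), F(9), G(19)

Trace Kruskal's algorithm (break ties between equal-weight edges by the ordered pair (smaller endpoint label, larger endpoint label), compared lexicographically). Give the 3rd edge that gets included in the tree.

Kruskal: consider edges lightest-first.
D-G (1): add — endpoints in different components.
E-H (2): add — endpoints in different components.
C-E (4): add — endpoints in different components.
E-G (6): add — endpoints in different components.
B-G (8): add — endpoints in different components.
F-H (9): add — endpoints in different components.
A-E (12): add — endpoints in different components.
The 3rd edge added is C-E.

C-E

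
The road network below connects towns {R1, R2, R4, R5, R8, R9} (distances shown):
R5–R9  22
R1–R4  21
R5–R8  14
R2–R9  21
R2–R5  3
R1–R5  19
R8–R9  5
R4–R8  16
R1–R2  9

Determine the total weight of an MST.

Prim's algorithm from R9:
Step 1: frontier [R8–R9 5, R2–R9 21, R5–R9 22] → take R8–R9 (5); add R8.
Step 2: frontier [R5–R8 14, R4–R8 16, R2–R9 21, R5–R9 22] → take R5–R8 (14); add R5.
Step 3: frontier [R2–R5 3, R1–R5 19, R4–R8 16, R2–R9 21] → take R2–R5 (3); add R2.
Step 4: frontier [R1–R2 9, R1–R5 19, R4–R8 16] → take R1–R2 (9); add R1.
Step 5: frontier [R1–R4 21, R4–R8 16] → take R4–R8 (16); add R4.
MST edges: R8–R9, R5–R8, R2–R5, R1–R2, R4–R8; total weight 5+14+3+9+16 = 47.

47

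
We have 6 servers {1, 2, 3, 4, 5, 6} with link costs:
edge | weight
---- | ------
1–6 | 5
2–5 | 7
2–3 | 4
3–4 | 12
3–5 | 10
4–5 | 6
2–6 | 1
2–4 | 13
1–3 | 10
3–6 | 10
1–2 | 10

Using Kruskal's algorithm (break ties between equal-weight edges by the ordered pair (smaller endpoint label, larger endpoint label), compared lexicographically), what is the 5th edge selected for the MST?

2-5

Sort edges by weight, then run Kruskal:
2–6 (1): add. Components now {1} {2,6} {3} {4} {5}
2–3 (4): add. Components now {1} {2,3,6} {4} {5}
1–6 (5): add. Components now {1,2,3,6} {4} {5}
4–5 (6): add. Components now {1,2,3,6} {4,5}
2–5 (7): add. Components now {1,2,3,4,5,6}
The 5th edge added is 2–5.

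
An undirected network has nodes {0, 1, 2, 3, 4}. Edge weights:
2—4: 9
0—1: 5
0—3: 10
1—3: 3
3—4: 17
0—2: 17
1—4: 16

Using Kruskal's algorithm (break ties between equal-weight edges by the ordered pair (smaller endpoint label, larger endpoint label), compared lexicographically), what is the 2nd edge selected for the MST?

Kruskal: consider edges lightest-first.
1—3 (3): add — endpoints in different components.
0—1 (5): add — endpoints in different components.
2—4 (9): add — endpoints in different components.
0—3 (10): skip — 0 and 3 already connected.
1—4 (16): add — endpoints in different components.
The 2nd edge added is 0—1.

0-1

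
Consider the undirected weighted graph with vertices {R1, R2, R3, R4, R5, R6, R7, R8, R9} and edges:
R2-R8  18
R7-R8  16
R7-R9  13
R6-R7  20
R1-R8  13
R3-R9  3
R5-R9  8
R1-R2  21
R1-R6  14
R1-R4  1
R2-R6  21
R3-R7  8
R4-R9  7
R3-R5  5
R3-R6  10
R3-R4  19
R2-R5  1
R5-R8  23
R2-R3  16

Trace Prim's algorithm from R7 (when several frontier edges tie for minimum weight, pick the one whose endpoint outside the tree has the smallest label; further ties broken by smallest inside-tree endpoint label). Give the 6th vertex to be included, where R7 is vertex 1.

Prim's algorithm from R7:
Step 1: cheapest edge leaving the tree is R3-R7 (8); add R3.
Step 2: cheapest edge leaving the tree is R3-R9 (3); add R9.
Step 3: cheapest edge leaving the tree is R3-R5 (5); add R5.
Step 4: cheapest edge leaving the tree is R2-R5 (1); add R2.
Step 5: cheapest edge leaving the tree is R4-R9 (7); add R4.
Step 6: cheapest edge leaving the tree is R1-R4 (1); add R1.
Step 7: cheapest edge leaving the tree is R3-R6 (10); add R6.
Step 8: cheapest edge leaving the tree is R1-R8 (13); add R8.
Vertex order: R7, R3, R9, R5, R2, R4, R1, R6, R8. The 6th vertex is R4.

R4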